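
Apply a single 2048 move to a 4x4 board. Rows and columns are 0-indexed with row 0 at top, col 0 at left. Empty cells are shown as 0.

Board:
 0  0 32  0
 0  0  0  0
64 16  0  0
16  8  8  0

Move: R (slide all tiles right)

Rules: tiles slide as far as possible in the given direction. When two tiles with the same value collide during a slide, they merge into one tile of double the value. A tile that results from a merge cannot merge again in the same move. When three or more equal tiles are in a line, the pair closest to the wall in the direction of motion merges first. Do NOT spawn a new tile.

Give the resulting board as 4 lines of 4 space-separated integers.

Answer:  0  0  0 32
 0  0  0  0
 0  0 64 16
 0  0 16 16

Derivation:
Slide right:
row 0: [0, 0, 32, 0] -> [0, 0, 0, 32]
row 1: [0, 0, 0, 0] -> [0, 0, 0, 0]
row 2: [64, 16, 0, 0] -> [0, 0, 64, 16]
row 3: [16, 8, 8, 0] -> [0, 0, 16, 16]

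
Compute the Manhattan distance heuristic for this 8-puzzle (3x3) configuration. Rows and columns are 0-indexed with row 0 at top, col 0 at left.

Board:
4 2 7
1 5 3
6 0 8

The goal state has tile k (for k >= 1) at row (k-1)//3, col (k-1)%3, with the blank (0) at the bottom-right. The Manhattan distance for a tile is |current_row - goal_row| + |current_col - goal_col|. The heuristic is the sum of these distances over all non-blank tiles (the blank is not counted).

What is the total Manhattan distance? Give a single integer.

Answer: 11

Derivation:
Tile 4: (0,0)->(1,0) = 1
Tile 2: (0,1)->(0,1) = 0
Tile 7: (0,2)->(2,0) = 4
Tile 1: (1,0)->(0,0) = 1
Tile 5: (1,1)->(1,1) = 0
Tile 3: (1,2)->(0,2) = 1
Tile 6: (2,0)->(1,2) = 3
Tile 8: (2,2)->(2,1) = 1
Sum: 1 + 0 + 4 + 1 + 0 + 1 + 3 + 1 = 11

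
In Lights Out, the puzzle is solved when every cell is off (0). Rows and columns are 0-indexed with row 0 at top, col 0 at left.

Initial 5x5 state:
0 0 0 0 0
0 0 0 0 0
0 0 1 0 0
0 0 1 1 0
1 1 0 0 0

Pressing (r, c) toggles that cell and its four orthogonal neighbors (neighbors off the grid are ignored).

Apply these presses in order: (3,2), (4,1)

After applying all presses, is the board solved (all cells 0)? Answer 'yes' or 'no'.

Answer: yes

Derivation:
After press 1 at (3,2):
0 0 0 0 0
0 0 0 0 0
0 0 0 0 0
0 1 0 0 0
1 1 1 0 0

After press 2 at (4,1):
0 0 0 0 0
0 0 0 0 0
0 0 0 0 0
0 0 0 0 0
0 0 0 0 0

Lights still on: 0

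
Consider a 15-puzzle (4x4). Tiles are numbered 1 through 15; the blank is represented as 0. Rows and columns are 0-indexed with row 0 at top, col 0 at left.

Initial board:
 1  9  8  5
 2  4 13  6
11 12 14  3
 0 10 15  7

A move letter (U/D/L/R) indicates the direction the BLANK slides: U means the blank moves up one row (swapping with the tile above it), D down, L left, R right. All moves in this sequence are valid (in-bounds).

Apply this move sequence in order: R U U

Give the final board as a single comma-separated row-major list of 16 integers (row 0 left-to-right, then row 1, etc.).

Answer: 1, 9, 8, 5, 2, 0, 13, 6, 11, 4, 14, 3, 10, 12, 15, 7

Derivation:
After move 1 (R):
 1  9  8  5
 2  4 13  6
11 12 14  3
10  0 15  7

After move 2 (U):
 1  9  8  5
 2  4 13  6
11  0 14  3
10 12 15  7

After move 3 (U):
 1  9  8  5
 2  0 13  6
11  4 14  3
10 12 15  7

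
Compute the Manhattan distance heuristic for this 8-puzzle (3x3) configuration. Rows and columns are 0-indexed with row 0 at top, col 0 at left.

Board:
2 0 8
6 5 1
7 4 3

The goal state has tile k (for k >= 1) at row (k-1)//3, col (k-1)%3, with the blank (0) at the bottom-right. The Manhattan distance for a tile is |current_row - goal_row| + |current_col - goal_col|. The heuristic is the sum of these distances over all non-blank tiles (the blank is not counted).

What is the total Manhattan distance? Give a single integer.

Tile 2: (0,0)->(0,1) = 1
Tile 8: (0,2)->(2,1) = 3
Tile 6: (1,0)->(1,2) = 2
Tile 5: (1,1)->(1,1) = 0
Tile 1: (1,2)->(0,0) = 3
Tile 7: (2,0)->(2,0) = 0
Tile 4: (2,1)->(1,0) = 2
Tile 3: (2,2)->(0,2) = 2
Sum: 1 + 3 + 2 + 0 + 3 + 0 + 2 + 2 = 13

Answer: 13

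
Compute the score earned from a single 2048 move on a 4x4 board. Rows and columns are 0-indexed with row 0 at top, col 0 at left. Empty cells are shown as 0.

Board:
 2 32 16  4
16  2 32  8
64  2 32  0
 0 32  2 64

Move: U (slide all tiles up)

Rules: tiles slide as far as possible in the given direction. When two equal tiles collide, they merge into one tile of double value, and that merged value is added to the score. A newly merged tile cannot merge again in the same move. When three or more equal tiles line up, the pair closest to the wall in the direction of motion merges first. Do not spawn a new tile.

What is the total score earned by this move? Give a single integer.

Slide up:
col 0: [2, 16, 64, 0] -> [2, 16, 64, 0]  score +0 (running 0)
col 1: [32, 2, 2, 32] -> [32, 4, 32, 0]  score +4 (running 4)
col 2: [16, 32, 32, 2] -> [16, 64, 2, 0]  score +64 (running 68)
col 3: [4, 8, 0, 64] -> [4, 8, 64, 0]  score +0 (running 68)
Board after move:
 2 32 16  4
16  4 64  8
64 32  2 64
 0  0  0  0

Answer: 68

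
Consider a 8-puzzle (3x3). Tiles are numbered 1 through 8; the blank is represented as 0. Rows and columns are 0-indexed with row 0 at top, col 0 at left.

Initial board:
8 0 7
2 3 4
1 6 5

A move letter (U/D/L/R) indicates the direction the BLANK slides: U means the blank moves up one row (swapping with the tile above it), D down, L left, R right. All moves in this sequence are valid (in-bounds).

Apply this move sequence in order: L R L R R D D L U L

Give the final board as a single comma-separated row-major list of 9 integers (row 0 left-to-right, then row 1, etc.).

After move 1 (L):
0 8 7
2 3 4
1 6 5

After move 2 (R):
8 0 7
2 3 4
1 6 5

After move 3 (L):
0 8 7
2 3 4
1 6 5

After move 4 (R):
8 0 7
2 3 4
1 6 5

After move 5 (R):
8 7 0
2 3 4
1 6 5

After move 6 (D):
8 7 4
2 3 0
1 6 5

After move 7 (D):
8 7 4
2 3 5
1 6 0

After move 8 (L):
8 7 4
2 3 5
1 0 6

After move 9 (U):
8 7 4
2 0 5
1 3 6

After move 10 (L):
8 7 4
0 2 5
1 3 6

Answer: 8, 7, 4, 0, 2, 5, 1, 3, 6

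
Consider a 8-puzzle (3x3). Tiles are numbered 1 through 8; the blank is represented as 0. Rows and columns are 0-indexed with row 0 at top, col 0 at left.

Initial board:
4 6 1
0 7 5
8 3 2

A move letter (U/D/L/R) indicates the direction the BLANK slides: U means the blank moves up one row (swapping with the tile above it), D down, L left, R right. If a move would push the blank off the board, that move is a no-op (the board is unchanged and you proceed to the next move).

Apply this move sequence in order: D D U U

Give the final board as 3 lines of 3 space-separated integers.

Answer: 0 6 1
4 7 5
8 3 2

Derivation:
After move 1 (D):
4 6 1
8 7 5
0 3 2

After move 2 (D):
4 6 1
8 7 5
0 3 2

After move 3 (U):
4 6 1
0 7 5
8 3 2

After move 4 (U):
0 6 1
4 7 5
8 3 2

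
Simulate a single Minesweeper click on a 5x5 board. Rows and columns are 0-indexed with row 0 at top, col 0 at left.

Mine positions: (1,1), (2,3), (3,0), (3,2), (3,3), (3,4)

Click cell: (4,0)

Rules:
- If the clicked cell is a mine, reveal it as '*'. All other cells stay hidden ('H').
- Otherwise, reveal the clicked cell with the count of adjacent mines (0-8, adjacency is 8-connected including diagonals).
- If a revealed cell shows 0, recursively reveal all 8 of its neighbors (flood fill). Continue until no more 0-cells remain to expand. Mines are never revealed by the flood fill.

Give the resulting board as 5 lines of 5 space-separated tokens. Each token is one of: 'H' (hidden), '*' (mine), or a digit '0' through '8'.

H H H H H
H H H H H
H H H H H
H H H H H
1 H H H H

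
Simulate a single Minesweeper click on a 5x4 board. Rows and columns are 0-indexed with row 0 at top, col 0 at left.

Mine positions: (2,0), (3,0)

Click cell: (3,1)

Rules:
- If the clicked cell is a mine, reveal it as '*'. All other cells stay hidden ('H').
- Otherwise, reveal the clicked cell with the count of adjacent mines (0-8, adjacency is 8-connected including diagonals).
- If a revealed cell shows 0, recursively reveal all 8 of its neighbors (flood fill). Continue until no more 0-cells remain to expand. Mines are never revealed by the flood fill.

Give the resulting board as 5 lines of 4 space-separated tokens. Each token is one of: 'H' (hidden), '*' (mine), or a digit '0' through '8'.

H H H H
H H H H
H H H H
H 2 H H
H H H H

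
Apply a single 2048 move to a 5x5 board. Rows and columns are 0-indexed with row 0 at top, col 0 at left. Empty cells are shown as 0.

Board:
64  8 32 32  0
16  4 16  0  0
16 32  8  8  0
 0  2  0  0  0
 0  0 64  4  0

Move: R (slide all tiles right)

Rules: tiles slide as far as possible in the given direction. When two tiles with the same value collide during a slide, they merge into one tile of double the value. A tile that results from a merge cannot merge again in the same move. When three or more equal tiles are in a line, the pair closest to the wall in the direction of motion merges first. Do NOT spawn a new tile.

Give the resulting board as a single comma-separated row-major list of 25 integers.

Answer: 0, 0, 64, 8, 64, 0, 0, 16, 4, 16, 0, 0, 16, 32, 16, 0, 0, 0, 0, 2, 0, 0, 0, 64, 4

Derivation:
Slide right:
row 0: [64, 8, 32, 32, 0] -> [0, 0, 64, 8, 64]
row 1: [16, 4, 16, 0, 0] -> [0, 0, 16, 4, 16]
row 2: [16, 32, 8, 8, 0] -> [0, 0, 16, 32, 16]
row 3: [0, 2, 0, 0, 0] -> [0, 0, 0, 0, 2]
row 4: [0, 0, 64, 4, 0] -> [0, 0, 0, 64, 4]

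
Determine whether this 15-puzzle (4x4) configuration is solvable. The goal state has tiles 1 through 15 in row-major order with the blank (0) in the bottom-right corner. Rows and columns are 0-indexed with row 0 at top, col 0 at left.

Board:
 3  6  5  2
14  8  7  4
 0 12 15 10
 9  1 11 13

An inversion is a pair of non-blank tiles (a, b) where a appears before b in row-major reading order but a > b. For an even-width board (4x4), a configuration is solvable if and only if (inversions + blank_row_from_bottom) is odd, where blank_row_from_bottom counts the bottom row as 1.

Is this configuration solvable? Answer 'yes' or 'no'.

Inversions: 37
Blank is in row 2 (0-indexed from top), which is row 2 counting from the bottom (bottom = 1).
37 + 2 = 39, which is odd, so the puzzle is solvable.

Answer: yes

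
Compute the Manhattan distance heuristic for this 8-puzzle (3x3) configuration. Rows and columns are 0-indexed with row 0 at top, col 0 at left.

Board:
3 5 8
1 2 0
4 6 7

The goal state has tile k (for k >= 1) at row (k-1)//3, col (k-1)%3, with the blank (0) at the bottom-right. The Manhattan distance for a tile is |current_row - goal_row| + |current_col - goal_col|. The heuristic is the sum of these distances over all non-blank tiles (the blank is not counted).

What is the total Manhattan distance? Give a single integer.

Answer: 13

Derivation:
Tile 3: (0,0)->(0,2) = 2
Tile 5: (0,1)->(1,1) = 1
Tile 8: (0,2)->(2,1) = 3
Tile 1: (1,0)->(0,0) = 1
Tile 2: (1,1)->(0,1) = 1
Tile 4: (2,0)->(1,0) = 1
Tile 6: (2,1)->(1,2) = 2
Tile 7: (2,2)->(2,0) = 2
Sum: 2 + 1 + 3 + 1 + 1 + 1 + 2 + 2 = 13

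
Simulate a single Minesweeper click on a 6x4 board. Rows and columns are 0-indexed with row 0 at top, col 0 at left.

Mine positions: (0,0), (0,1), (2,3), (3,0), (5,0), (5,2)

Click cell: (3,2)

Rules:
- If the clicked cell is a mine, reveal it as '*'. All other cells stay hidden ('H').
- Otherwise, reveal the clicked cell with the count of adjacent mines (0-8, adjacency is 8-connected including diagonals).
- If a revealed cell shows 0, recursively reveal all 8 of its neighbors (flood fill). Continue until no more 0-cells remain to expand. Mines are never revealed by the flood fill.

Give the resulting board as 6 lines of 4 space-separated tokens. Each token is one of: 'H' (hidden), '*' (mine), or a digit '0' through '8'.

H H H H
H H H H
H H H H
H H 1 H
H H H H
H H H H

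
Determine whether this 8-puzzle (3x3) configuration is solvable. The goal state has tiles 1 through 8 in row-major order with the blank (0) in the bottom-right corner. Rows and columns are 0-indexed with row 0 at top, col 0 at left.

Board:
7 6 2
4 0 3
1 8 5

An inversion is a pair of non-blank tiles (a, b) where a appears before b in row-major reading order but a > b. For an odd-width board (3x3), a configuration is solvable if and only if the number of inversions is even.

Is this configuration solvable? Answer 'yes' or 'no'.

Inversions (pairs i<j in row-major order where tile[i] > tile[j] > 0): 16
16 is even, so the puzzle is solvable.

Answer: yes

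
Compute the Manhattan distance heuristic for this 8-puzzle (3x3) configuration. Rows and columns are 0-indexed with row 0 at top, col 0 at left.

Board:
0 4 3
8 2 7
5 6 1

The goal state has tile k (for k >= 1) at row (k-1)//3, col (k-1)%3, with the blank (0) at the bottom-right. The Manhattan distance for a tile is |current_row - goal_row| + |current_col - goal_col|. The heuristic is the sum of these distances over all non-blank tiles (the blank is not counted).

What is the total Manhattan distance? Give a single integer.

Answer: 16

Derivation:
Tile 4: (0,1)->(1,0) = 2
Tile 3: (0,2)->(0,2) = 0
Tile 8: (1,0)->(2,1) = 2
Tile 2: (1,1)->(0,1) = 1
Tile 7: (1,2)->(2,0) = 3
Tile 5: (2,0)->(1,1) = 2
Tile 6: (2,1)->(1,2) = 2
Tile 1: (2,2)->(0,0) = 4
Sum: 2 + 0 + 2 + 1 + 3 + 2 + 2 + 4 = 16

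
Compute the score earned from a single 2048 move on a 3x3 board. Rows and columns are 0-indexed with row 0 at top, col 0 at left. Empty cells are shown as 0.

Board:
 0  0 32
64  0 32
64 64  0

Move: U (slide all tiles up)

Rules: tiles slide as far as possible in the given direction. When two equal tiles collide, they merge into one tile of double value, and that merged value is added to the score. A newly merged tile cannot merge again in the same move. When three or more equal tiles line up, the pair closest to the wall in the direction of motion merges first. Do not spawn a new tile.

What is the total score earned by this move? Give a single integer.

Slide up:
col 0: [0, 64, 64] -> [128, 0, 0]  score +128 (running 128)
col 1: [0, 0, 64] -> [64, 0, 0]  score +0 (running 128)
col 2: [32, 32, 0] -> [64, 0, 0]  score +64 (running 192)
Board after move:
128  64  64
  0   0   0
  0   0   0

Answer: 192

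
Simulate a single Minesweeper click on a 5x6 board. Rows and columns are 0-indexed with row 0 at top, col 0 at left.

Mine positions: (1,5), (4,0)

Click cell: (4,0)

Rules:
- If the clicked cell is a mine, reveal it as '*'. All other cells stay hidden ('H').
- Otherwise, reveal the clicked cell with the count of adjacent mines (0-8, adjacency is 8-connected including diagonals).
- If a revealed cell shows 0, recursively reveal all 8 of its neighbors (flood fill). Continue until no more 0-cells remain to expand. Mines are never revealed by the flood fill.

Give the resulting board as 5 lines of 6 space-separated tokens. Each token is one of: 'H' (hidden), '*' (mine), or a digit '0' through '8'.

H H H H H H
H H H H H H
H H H H H H
H H H H H H
* H H H H H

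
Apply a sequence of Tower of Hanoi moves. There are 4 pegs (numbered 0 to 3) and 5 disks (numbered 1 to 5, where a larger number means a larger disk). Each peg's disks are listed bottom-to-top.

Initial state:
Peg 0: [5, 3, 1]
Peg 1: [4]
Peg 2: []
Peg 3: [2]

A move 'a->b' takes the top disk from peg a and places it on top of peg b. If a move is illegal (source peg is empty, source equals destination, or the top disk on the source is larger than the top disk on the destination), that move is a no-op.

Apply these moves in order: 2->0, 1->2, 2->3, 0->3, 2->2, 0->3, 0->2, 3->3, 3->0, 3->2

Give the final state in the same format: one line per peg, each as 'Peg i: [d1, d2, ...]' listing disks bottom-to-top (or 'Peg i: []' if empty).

After move 1 (2->0):
Peg 0: [5, 3, 1]
Peg 1: [4]
Peg 2: []
Peg 3: [2]

After move 2 (1->2):
Peg 0: [5, 3, 1]
Peg 1: []
Peg 2: [4]
Peg 3: [2]

After move 3 (2->3):
Peg 0: [5, 3, 1]
Peg 1: []
Peg 2: [4]
Peg 3: [2]

After move 4 (0->3):
Peg 0: [5, 3]
Peg 1: []
Peg 2: [4]
Peg 3: [2, 1]

After move 5 (2->2):
Peg 0: [5, 3]
Peg 1: []
Peg 2: [4]
Peg 3: [2, 1]

After move 6 (0->3):
Peg 0: [5, 3]
Peg 1: []
Peg 2: [4]
Peg 3: [2, 1]

After move 7 (0->2):
Peg 0: [5]
Peg 1: []
Peg 2: [4, 3]
Peg 3: [2, 1]

After move 8 (3->3):
Peg 0: [5]
Peg 1: []
Peg 2: [4, 3]
Peg 3: [2, 1]

After move 9 (3->0):
Peg 0: [5, 1]
Peg 1: []
Peg 2: [4, 3]
Peg 3: [2]

After move 10 (3->2):
Peg 0: [5, 1]
Peg 1: []
Peg 2: [4, 3, 2]
Peg 3: []

Answer: Peg 0: [5, 1]
Peg 1: []
Peg 2: [4, 3, 2]
Peg 3: []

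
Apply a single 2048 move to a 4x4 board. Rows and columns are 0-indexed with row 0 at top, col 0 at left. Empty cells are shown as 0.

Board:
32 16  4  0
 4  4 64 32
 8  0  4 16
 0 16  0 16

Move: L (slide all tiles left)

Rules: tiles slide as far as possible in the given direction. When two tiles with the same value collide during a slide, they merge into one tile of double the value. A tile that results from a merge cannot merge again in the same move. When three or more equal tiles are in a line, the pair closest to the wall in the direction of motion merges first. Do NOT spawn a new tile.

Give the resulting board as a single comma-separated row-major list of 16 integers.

Slide left:
row 0: [32, 16, 4, 0] -> [32, 16, 4, 0]
row 1: [4, 4, 64, 32] -> [8, 64, 32, 0]
row 2: [8, 0, 4, 16] -> [8, 4, 16, 0]
row 3: [0, 16, 0, 16] -> [32, 0, 0, 0]

Answer: 32, 16, 4, 0, 8, 64, 32, 0, 8, 4, 16, 0, 32, 0, 0, 0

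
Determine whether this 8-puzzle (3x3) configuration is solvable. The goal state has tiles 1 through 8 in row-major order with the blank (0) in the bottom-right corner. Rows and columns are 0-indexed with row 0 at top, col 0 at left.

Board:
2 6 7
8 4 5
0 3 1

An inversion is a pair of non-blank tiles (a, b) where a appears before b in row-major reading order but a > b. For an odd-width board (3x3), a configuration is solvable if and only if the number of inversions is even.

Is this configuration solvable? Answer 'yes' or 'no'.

Answer: yes

Derivation:
Inversions (pairs i<j in row-major order where tile[i] > tile[j] > 0): 18
18 is even, so the puzzle is solvable.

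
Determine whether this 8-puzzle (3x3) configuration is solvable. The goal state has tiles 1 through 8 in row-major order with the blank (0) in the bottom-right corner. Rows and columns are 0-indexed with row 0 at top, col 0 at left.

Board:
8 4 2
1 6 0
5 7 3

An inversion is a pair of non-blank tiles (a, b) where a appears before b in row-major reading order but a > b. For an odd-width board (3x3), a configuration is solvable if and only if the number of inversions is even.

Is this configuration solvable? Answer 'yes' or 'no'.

Inversions (pairs i<j in row-major order where tile[i] > tile[j] > 0): 15
15 is odd, so the puzzle is not solvable.

Answer: no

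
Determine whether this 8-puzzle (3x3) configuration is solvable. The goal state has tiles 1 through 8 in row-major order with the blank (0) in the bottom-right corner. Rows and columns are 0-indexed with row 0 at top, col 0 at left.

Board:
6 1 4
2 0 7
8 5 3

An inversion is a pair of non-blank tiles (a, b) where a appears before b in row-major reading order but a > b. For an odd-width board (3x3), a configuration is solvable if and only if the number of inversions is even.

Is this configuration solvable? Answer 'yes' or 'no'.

Inversions (pairs i<j in row-major order where tile[i] > tile[j] > 0): 12
12 is even, so the puzzle is solvable.

Answer: yes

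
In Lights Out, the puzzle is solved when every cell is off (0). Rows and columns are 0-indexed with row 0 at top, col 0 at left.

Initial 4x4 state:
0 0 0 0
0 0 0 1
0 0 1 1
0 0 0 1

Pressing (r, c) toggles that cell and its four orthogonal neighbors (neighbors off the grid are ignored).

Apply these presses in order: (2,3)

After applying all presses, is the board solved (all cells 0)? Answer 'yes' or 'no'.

After press 1 at (2,3):
0 0 0 0
0 0 0 0
0 0 0 0
0 0 0 0

Lights still on: 0

Answer: yes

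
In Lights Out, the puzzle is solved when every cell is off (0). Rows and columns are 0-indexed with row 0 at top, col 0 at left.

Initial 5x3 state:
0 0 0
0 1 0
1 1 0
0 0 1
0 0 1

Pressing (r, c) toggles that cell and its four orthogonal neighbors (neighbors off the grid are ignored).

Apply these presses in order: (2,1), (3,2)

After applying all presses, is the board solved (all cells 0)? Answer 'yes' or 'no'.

Answer: yes

Derivation:
After press 1 at (2,1):
0 0 0
0 0 0
0 0 1
0 1 1
0 0 1

After press 2 at (3,2):
0 0 0
0 0 0
0 0 0
0 0 0
0 0 0

Lights still on: 0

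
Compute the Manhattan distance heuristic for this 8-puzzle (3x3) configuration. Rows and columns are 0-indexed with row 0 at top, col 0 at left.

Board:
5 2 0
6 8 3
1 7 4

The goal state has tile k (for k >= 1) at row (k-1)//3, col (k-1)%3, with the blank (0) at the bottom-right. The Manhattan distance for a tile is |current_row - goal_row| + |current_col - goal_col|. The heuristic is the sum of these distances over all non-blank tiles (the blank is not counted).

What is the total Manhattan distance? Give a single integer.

Tile 5: (0,0)->(1,1) = 2
Tile 2: (0,1)->(0,1) = 0
Tile 6: (1,0)->(1,2) = 2
Tile 8: (1,1)->(2,1) = 1
Tile 3: (1,2)->(0,2) = 1
Tile 1: (2,0)->(0,0) = 2
Tile 7: (2,1)->(2,0) = 1
Tile 4: (2,2)->(1,0) = 3
Sum: 2 + 0 + 2 + 1 + 1 + 2 + 1 + 3 = 12

Answer: 12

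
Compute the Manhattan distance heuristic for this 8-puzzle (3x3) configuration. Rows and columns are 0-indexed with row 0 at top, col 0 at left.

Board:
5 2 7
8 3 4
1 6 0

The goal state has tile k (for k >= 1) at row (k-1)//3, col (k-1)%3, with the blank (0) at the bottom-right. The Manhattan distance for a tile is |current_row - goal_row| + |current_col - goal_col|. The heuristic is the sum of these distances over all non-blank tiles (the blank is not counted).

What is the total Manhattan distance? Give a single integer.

Tile 5: at (0,0), goal (1,1), distance |0-1|+|0-1| = 2
Tile 2: at (0,1), goal (0,1), distance |0-0|+|1-1| = 0
Tile 7: at (0,2), goal (2,0), distance |0-2|+|2-0| = 4
Tile 8: at (1,0), goal (2,1), distance |1-2|+|0-1| = 2
Tile 3: at (1,1), goal (0,2), distance |1-0|+|1-2| = 2
Tile 4: at (1,2), goal (1,0), distance |1-1|+|2-0| = 2
Tile 1: at (2,0), goal (0,0), distance |2-0|+|0-0| = 2
Tile 6: at (2,1), goal (1,2), distance |2-1|+|1-2| = 2
Sum: 2 + 0 + 4 + 2 + 2 + 2 + 2 + 2 = 16

Answer: 16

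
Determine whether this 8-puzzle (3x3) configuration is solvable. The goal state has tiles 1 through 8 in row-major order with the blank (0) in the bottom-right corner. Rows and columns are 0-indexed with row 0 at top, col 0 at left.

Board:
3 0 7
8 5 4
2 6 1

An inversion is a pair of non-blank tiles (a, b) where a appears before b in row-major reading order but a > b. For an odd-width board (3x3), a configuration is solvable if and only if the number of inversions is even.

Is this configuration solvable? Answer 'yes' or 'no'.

Inversions (pairs i<j in row-major order where tile[i] > tile[j] > 0): 19
19 is odd, so the puzzle is not solvable.

Answer: no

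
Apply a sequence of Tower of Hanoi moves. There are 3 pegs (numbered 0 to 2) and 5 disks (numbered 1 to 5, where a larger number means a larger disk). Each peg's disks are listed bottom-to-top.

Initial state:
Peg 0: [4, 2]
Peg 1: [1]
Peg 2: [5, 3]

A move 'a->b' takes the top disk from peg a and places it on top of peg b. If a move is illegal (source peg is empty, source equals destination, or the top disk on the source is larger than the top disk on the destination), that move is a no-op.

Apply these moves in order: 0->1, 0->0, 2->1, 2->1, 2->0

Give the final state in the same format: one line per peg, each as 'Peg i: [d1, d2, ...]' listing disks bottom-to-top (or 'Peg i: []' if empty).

Answer: Peg 0: [4, 2]
Peg 1: [1]
Peg 2: [5, 3]

Derivation:
After move 1 (0->1):
Peg 0: [4, 2]
Peg 1: [1]
Peg 2: [5, 3]

After move 2 (0->0):
Peg 0: [4, 2]
Peg 1: [1]
Peg 2: [5, 3]

After move 3 (2->1):
Peg 0: [4, 2]
Peg 1: [1]
Peg 2: [5, 3]

After move 4 (2->1):
Peg 0: [4, 2]
Peg 1: [1]
Peg 2: [5, 3]

After move 5 (2->0):
Peg 0: [4, 2]
Peg 1: [1]
Peg 2: [5, 3]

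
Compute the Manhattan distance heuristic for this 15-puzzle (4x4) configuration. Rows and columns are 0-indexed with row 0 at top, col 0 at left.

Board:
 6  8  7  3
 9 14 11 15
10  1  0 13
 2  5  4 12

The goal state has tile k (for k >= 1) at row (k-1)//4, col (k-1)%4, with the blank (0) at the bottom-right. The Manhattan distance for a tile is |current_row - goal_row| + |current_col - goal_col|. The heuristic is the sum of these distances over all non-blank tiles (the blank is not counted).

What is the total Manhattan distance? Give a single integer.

Answer: 34

Derivation:
Tile 6: at (0,0), goal (1,1), distance |0-1|+|0-1| = 2
Tile 8: at (0,1), goal (1,3), distance |0-1|+|1-3| = 3
Tile 7: at (0,2), goal (1,2), distance |0-1|+|2-2| = 1
Tile 3: at (0,3), goal (0,2), distance |0-0|+|3-2| = 1
Tile 9: at (1,0), goal (2,0), distance |1-2|+|0-0| = 1
Tile 14: at (1,1), goal (3,1), distance |1-3|+|1-1| = 2
Tile 11: at (1,2), goal (2,2), distance |1-2|+|2-2| = 1
Tile 15: at (1,3), goal (3,2), distance |1-3|+|3-2| = 3
Tile 10: at (2,0), goal (2,1), distance |2-2|+|0-1| = 1
Tile 1: at (2,1), goal (0,0), distance |2-0|+|1-0| = 3
Tile 13: at (2,3), goal (3,0), distance |2-3|+|3-0| = 4
Tile 2: at (3,0), goal (0,1), distance |3-0|+|0-1| = 4
Tile 5: at (3,1), goal (1,0), distance |3-1|+|1-0| = 3
Tile 4: at (3,2), goal (0,3), distance |3-0|+|2-3| = 4
Tile 12: at (3,3), goal (2,3), distance |3-2|+|3-3| = 1
Sum: 2 + 3 + 1 + 1 + 1 + 2 + 1 + 3 + 1 + 3 + 4 + 4 + 3 + 4 + 1 = 34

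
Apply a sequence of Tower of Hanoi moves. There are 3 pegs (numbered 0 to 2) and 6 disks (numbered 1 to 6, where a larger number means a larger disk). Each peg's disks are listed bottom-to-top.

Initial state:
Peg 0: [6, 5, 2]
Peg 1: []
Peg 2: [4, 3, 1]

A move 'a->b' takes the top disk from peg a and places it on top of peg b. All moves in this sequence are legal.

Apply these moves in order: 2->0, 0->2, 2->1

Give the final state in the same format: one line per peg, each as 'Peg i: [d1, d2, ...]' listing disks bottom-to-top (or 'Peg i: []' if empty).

After move 1 (2->0):
Peg 0: [6, 5, 2, 1]
Peg 1: []
Peg 2: [4, 3]

After move 2 (0->2):
Peg 0: [6, 5, 2]
Peg 1: []
Peg 2: [4, 3, 1]

After move 3 (2->1):
Peg 0: [6, 5, 2]
Peg 1: [1]
Peg 2: [4, 3]

Answer: Peg 0: [6, 5, 2]
Peg 1: [1]
Peg 2: [4, 3]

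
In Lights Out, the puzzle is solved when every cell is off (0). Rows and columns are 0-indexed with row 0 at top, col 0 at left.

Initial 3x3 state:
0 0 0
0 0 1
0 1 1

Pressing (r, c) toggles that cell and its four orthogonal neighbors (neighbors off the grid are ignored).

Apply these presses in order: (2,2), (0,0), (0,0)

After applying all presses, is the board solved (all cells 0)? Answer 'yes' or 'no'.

Answer: yes

Derivation:
After press 1 at (2,2):
0 0 0
0 0 0
0 0 0

After press 2 at (0,0):
1 1 0
1 0 0
0 0 0

After press 3 at (0,0):
0 0 0
0 0 0
0 0 0

Lights still on: 0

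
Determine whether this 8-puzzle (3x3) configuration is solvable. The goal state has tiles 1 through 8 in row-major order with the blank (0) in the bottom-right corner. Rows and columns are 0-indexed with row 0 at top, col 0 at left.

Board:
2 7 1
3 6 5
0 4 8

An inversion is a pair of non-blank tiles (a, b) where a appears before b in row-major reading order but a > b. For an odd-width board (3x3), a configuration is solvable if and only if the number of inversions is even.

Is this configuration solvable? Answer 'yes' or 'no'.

Inversions (pairs i<j in row-major order where tile[i] > tile[j] > 0): 9
9 is odd, so the puzzle is not solvable.

Answer: no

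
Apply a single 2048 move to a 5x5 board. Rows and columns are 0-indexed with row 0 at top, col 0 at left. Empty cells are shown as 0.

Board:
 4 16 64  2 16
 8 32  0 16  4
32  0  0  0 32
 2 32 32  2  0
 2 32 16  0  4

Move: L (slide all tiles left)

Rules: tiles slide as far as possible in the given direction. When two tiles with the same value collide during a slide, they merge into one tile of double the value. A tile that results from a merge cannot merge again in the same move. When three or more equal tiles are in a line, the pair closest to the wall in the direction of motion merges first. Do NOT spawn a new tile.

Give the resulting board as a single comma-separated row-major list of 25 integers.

Slide left:
row 0: [4, 16, 64, 2, 16] -> [4, 16, 64, 2, 16]
row 1: [8, 32, 0, 16, 4] -> [8, 32, 16, 4, 0]
row 2: [32, 0, 0, 0, 32] -> [64, 0, 0, 0, 0]
row 3: [2, 32, 32, 2, 0] -> [2, 64, 2, 0, 0]
row 4: [2, 32, 16, 0, 4] -> [2, 32, 16, 4, 0]

Answer: 4, 16, 64, 2, 16, 8, 32, 16, 4, 0, 64, 0, 0, 0, 0, 2, 64, 2, 0, 0, 2, 32, 16, 4, 0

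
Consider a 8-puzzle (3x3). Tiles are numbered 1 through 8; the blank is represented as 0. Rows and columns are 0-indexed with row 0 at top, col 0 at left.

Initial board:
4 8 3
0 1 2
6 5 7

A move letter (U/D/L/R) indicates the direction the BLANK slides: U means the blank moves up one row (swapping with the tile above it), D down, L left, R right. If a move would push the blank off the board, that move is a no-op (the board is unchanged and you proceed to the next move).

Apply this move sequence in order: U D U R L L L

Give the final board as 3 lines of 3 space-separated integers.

Answer: 0 8 3
4 1 2
6 5 7

Derivation:
After move 1 (U):
0 8 3
4 1 2
6 5 7

After move 2 (D):
4 8 3
0 1 2
6 5 7

After move 3 (U):
0 8 3
4 1 2
6 5 7

After move 4 (R):
8 0 3
4 1 2
6 5 7

After move 5 (L):
0 8 3
4 1 2
6 5 7

After move 6 (L):
0 8 3
4 1 2
6 5 7

After move 7 (L):
0 8 3
4 1 2
6 5 7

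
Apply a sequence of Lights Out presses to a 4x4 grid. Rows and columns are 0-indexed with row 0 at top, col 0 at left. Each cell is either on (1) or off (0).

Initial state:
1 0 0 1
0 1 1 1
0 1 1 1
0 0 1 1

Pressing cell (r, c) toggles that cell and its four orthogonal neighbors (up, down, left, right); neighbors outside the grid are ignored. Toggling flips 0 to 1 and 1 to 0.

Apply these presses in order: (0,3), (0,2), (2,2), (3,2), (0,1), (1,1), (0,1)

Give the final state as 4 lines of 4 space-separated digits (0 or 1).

After press 1 at (0,3):
1 0 1 0
0 1 1 0
0 1 1 1
0 0 1 1

After press 2 at (0,2):
1 1 0 1
0 1 0 0
0 1 1 1
0 0 1 1

After press 3 at (2,2):
1 1 0 1
0 1 1 0
0 0 0 0
0 0 0 1

After press 4 at (3,2):
1 1 0 1
0 1 1 0
0 0 1 0
0 1 1 0

After press 5 at (0,1):
0 0 1 1
0 0 1 0
0 0 1 0
0 1 1 0

After press 6 at (1,1):
0 1 1 1
1 1 0 0
0 1 1 0
0 1 1 0

After press 7 at (0,1):
1 0 0 1
1 0 0 0
0 1 1 0
0 1 1 0

Answer: 1 0 0 1
1 0 0 0
0 1 1 0
0 1 1 0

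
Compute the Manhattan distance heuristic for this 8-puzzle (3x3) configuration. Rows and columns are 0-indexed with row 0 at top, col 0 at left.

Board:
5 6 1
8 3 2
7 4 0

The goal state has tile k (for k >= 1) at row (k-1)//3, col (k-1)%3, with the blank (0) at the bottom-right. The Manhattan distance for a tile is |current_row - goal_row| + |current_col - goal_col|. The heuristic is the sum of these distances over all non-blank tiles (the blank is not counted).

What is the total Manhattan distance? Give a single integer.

Answer: 14

Derivation:
Tile 5: at (0,0), goal (1,1), distance |0-1|+|0-1| = 2
Tile 6: at (0,1), goal (1,2), distance |0-1|+|1-2| = 2
Tile 1: at (0,2), goal (0,0), distance |0-0|+|2-0| = 2
Tile 8: at (1,0), goal (2,1), distance |1-2|+|0-1| = 2
Tile 3: at (1,1), goal (0,2), distance |1-0|+|1-2| = 2
Tile 2: at (1,2), goal (0,1), distance |1-0|+|2-1| = 2
Tile 7: at (2,0), goal (2,0), distance |2-2|+|0-0| = 0
Tile 4: at (2,1), goal (1,0), distance |2-1|+|1-0| = 2
Sum: 2 + 2 + 2 + 2 + 2 + 2 + 0 + 2 = 14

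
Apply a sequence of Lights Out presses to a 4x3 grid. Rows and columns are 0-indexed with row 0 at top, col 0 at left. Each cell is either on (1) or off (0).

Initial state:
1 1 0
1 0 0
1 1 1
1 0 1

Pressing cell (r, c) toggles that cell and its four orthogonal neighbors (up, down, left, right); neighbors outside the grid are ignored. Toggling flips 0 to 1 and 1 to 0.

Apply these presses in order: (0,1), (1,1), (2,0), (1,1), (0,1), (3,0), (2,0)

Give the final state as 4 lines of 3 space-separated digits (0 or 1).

Answer: 1 1 0
1 0 0
0 1 1
0 1 1

Derivation:
After press 1 at (0,1):
0 0 1
1 1 0
1 1 1
1 0 1

After press 2 at (1,1):
0 1 1
0 0 1
1 0 1
1 0 1

After press 3 at (2,0):
0 1 1
1 0 1
0 1 1
0 0 1

After press 4 at (1,1):
0 0 1
0 1 0
0 0 1
0 0 1

After press 5 at (0,1):
1 1 0
0 0 0
0 0 1
0 0 1

After press 6 at (3,0):
1 1 0
0 0 0
1 0 1
1 1 1

After press 7 at (2,0):
1 1 0
1 0 0
0 1 1
0 1 1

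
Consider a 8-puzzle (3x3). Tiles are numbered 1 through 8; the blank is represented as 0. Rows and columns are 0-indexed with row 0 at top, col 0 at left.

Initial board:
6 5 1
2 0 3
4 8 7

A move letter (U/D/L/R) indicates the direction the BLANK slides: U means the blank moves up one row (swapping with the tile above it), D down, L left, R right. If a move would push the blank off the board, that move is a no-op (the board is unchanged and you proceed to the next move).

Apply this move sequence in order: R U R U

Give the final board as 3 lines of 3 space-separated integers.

After move 1 (R):
6 5 1
2 3 0
4 8 7

After move 2 (U):
6 5 0
2 3 1
4 8 7

After move 3 (R):
6 5 0
2 3 1
4 8 7

After move 4 (U):
6 5 0
2 3 1
4 8 7

Answer: 6 5 0
2 3 1
4 8 7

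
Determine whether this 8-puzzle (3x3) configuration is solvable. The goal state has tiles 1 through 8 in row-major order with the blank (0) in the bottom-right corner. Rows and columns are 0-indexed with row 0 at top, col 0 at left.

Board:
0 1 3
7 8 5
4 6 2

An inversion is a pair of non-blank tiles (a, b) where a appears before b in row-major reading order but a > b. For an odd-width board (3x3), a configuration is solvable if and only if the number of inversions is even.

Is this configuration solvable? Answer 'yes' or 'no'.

Inversions (pairs i<j in row-major order where tile[i] > tile[j] > 0): 13
13 is odd, so the puzzle is not solvable.

Answer: no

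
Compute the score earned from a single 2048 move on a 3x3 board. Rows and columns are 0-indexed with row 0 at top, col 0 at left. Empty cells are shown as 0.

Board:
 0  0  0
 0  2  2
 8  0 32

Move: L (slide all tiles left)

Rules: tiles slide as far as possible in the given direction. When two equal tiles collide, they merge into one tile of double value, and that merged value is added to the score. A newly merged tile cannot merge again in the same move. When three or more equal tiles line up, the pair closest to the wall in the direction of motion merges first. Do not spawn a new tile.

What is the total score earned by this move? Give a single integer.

Slide left:
row 0: [0, 0, 0] -> [0, 0, 0]  score +0 (running 0)
row 1: [0, 2, 2] -> [4, 0, 0]  score +4 (running 4)
row 2: [8, 0, 32] -> [8, 32, 0]  score +0 (running 4)
Board after move:
 0  0  0
 4  0  0
 8 32  0

Answer: 4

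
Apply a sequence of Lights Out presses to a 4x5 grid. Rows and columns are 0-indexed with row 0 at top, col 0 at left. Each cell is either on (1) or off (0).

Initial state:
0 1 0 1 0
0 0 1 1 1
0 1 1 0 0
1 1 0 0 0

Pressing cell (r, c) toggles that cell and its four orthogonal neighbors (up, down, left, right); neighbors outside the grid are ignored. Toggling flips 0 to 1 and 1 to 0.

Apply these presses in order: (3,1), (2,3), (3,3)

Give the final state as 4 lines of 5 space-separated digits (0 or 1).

After press 1 at (3,1):
0 1 0 1 0
0 0 1 1 1
0 0 1 0 0
0 0 1 0 0

After press 2 at (2,3):
0 1 0 1 0
0 0 1 0 1
0 0 0 1 1
0 0 1 1 0

After press 3 at (3,3):
0 1 0 1 0
0 0 1 0 1
0 0 0 0 1
0 0 0 0 1

Answer: 0 1 0 1 0
0 0 1 0 1
0 0 0 0 1
0 0 0 0 1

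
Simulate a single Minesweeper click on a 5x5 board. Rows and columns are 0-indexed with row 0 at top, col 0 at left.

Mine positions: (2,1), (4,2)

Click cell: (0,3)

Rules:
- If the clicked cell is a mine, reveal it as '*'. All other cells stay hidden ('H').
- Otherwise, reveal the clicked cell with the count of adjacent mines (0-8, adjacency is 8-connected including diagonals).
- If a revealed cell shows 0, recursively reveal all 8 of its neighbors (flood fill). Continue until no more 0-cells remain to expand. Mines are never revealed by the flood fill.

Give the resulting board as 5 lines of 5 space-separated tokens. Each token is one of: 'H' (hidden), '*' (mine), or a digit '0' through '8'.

0 0 0 0 0
1 1 1 0 0
H H 1 0 0
H H 2 1 0
H H H 1 0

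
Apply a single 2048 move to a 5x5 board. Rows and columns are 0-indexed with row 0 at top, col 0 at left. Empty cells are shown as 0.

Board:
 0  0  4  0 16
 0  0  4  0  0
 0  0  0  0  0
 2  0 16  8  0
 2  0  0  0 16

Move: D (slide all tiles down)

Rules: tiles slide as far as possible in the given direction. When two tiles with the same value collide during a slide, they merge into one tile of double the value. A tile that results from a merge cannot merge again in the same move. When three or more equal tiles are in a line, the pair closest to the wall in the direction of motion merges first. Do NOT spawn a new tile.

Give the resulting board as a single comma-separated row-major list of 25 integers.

Slide down:
col 0: [0, 0, 0, 2, 2] -> [0, 0, 0, 0, 4]
col 1: [0, 0, 0, 0, 0] -> [0, 0, 0, 0, 0]
col 2: [4, 4, 0, 16, 0] -> [0, 0, 0, 8, 16]
col 3: [0, 0, 0, 8, 0] -> [0, 0, 0, 0, 8]
col 4: [16, 0, 0, 0, 16] -> [0, 0, 0, 0, 32]

Answer: 0, 0, 0, 0, 0, 0, 0, 0, 0, 0, 0, 0, 0, 0, 0, 0, 0, 8, 0, 0, 4, 0, 16, 8, 32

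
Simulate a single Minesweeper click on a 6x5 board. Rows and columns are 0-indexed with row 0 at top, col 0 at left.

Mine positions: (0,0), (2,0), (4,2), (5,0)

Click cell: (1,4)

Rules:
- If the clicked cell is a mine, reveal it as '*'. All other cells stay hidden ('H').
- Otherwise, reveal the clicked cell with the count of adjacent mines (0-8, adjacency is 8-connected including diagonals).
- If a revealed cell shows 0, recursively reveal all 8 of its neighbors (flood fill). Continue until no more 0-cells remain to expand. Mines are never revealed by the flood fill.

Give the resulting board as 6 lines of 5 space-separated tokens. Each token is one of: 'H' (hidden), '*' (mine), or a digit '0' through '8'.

H 1 0 0 0
H 2 0 0 0
H 1 0 0 0
H 2 1 1 0
H H H 1 0
H H H 1 0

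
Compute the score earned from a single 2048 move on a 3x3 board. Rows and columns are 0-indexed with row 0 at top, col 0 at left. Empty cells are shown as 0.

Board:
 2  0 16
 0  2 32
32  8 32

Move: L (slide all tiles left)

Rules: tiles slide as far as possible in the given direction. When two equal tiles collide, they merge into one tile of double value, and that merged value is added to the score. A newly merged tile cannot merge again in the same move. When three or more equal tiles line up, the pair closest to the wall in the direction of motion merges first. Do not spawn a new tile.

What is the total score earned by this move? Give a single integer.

Answer: 0

Derivation:
Slide left:
row 0: [2, 0, 16] -> [2, 16, 0]  score +0 (running 0)
row 1: [0, 2, 32] -> [2, 32, 0]  score +0 (running 0)
row 2: [32, 8, 32] -> [32, 8, 32]  score +0 (running 0)
Board after move:
 2 16  0
 2 32  0
32  8 32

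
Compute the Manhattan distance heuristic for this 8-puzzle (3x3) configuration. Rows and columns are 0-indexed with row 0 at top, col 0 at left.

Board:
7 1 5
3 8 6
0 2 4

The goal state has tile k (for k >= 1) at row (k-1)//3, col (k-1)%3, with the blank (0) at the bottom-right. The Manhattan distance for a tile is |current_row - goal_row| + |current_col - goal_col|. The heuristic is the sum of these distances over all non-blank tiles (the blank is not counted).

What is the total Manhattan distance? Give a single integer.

Tile 7: at (0,0), goal (2,0), distance |0-2|+|0-0| = 2
Tile 1: at (0,1), goal (0,0), distance |0-0|+|1-0| = 1
Tile 5: at (0,2), goal (1,1), distance |0-1|+|2-1| = 2
Tile 3: at (1,0), goal (0,2), distance |1-0|+|0-2| = 3
Tile 8: at (1,1), goal (2,1), distance |1-2|+|1-1| = 1
Tile 6: at (1,2), goal (1,2), distance |1-1|+|2-2| = 0
Tile 2: at (2,1), goal (0,1), distance |2-0|+|1-1| = 2
Tile 4: at (2,2), goal (1,0), distance |2-1|+|2-0| = 3
Sum: 2 + 1 + 2 + 3 + 1 + 0 + 2 + 3 = 14

Answer: 14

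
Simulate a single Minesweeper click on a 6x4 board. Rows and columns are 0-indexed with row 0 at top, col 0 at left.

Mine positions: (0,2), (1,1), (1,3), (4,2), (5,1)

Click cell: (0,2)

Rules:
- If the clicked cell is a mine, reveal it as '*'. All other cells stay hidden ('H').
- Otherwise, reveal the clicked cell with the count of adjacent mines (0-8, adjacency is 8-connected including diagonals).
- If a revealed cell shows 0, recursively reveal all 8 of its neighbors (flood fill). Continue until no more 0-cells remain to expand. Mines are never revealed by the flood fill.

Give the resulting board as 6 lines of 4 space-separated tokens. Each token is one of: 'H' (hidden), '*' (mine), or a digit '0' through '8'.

H H * H
H H H H
H H H H
H H H H
H H H H
H H H H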